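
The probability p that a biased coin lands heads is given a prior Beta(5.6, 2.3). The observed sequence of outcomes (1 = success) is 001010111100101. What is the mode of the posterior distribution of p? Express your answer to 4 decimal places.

p̂_MAP = 0.6029

Prior: Beta(5.6, 2.3).
Data: 8 successes in 15 trials (from the sequence). The binomial likelihood contributes p^8(1−p)^7, so the posterior is Beta(5.6+8, 2.3+7) = Beta(13.6, 9.3).
For Beta(a, b) with a, b > 1 the mode is (a−1)/(a+b−2) = 12.6/20.9 ≈ 0.6029.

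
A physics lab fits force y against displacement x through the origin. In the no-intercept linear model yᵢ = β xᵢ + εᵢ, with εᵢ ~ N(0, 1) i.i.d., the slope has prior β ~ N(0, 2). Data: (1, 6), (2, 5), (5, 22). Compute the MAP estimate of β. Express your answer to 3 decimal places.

β̂_MAP = 4.131

log p(β | y) = −Σ(yᵢ − βxᵢ)²/(2·1) − β²/(2·2) + const.
Setting the derivative to zero: Σxᵢ(yᵢ − βxᵢ)/1 − β/2 = 0, so β = Σxᵢyᵢ / (Σxᵢ² + σ²/τ²).
Σxᵢyᵢ = 1·6 + 2·5 + 5·22 = 126; Σxᵢ² = 30; σ²/τ² = 0.5.
β̂_MAP = 126 / (30 + 0.5) = 126/30.5 ≈ 4.131.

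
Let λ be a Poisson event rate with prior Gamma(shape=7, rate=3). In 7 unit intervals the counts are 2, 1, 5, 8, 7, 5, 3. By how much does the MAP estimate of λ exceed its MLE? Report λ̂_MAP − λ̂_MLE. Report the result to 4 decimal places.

MAP − MLE = -0.7286

Σxᵢ = 31. Posterior is Gamma(38, 10); MAP = (38−1)/10 = 37/10 ≈ 3.70000.
MLE = x̄ = 31/7 ≈ 4.42857.
Difference = 37/10 − 31/7 = -51/70 ≈ -0.7286.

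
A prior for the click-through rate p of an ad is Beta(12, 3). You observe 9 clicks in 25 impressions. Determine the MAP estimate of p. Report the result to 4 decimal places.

p̂_MAP = 0.5263

Prior: Beta(12, 3).
Data: 9 successes in 25 trials. The binomial likelihood contributes p^9(1−p)^16, so the posterior is Beta(12+9, 3+16) = Beta(21, 19).
For Beta(a, b) with a, b > 1 the mode is (a−1)/(a+b−2) = 20/38 ≈ 0.5263.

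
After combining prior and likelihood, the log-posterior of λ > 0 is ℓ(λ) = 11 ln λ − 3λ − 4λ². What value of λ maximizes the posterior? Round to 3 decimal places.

λ̂_MAP = 1.000

ℓ'(λ) = 11/λ − 3 − 8λ. Setting this to zero and multiplying by λ: 8λ² + 3λ − 11 = 0.
λ = (−3 + √(3² + 4·8·11)) / (2·8) = (−3 + √361) / 16 = (−3 + 19)/16 = 1.
ℓ''(λ) = −11/λ² − 8 < 0, confirming a maximum.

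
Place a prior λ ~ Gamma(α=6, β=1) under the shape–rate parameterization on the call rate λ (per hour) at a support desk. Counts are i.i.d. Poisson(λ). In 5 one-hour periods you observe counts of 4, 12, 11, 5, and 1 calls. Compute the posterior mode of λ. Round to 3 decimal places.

Σxᵢ = 4+12+11+5+1 = 33, with n = 5.
Posterior ∝ λ^5e^(−1λ) · λ^33e^(−5λ) = λ^38e^(−6λ), i.e. Gamma(shape=39, rate=6).
The mode of a Gamma(a, b) with a ≥ 1 (shape–rate) is (a−1)/b = 38/6 ≈ 6.333.

λ̂_MAP = 6.333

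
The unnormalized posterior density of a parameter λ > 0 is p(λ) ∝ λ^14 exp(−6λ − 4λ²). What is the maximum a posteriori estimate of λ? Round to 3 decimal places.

ℓ'(λ) = 14/λ − 6 − 8λ. Setting this to zero and multiplying by λ: 8λ² + 6λ − 14 = 0.
λ = (−6 + √(6² + 4·8·14)) / (2·8) = (−6 + √484) / 16 = (−6 + 22)/16 = 1.
ℓ''(λ) = −14/λ² − 8 < 0, confirming a maximum.

λ̂_MAP = 1.000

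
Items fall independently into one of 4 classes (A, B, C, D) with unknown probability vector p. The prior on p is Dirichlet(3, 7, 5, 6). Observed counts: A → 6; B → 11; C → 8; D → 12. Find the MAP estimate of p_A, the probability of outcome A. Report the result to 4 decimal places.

MAP estimate of p_A = 0.1481

The posterior is Dirichlet(αᵢ + nᵢ) = Dirichlet(9, 18, 13, 18).
For a Dirichlet(a₁,…,a_K) with all aᵢ > 1, the mode has j-th component (aⱼ − 1)/(Σaᵢ − K).
Here Σaᵢ = 58 and K = 4, so p_A = (9 − 1)/(58 − 4) = 8/54 ≈ 0.1481.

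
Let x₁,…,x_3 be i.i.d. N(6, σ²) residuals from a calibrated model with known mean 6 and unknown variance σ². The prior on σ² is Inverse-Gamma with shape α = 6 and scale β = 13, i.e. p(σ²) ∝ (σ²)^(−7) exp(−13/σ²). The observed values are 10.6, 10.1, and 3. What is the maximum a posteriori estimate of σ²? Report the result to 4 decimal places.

Sum of squared deviations about the known mean: SS = (10.6−6)² + (10.1−6)² + (3−6)² = 46.97.
The Normal likelihood contributes (σ²)^(−n/2) exp(−SS/(2σ²)), so the posterior is Inverse-Gamma(α + n/2, β + SS/2) = Inverse-Gamma(7.5, 36.485).
The mode of Inverse-Gamma(a, b) is b/(a+1) = 36.485/8.5 ≈ 4.2924.

σ̂²_MAP = 4.2924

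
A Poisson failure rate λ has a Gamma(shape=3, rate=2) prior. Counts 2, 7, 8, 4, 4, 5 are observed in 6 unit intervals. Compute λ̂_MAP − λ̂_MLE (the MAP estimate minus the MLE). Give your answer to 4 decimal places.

MAP − MLE = -1.0000

Σxᵢ = 30. Posterior is Gamma(33, 8); MAP = (33−1)/8 = 32/8 ≈ 4.00000.
MLE = x̄ = 30/6 ≈ 5.00000.
Difference = 32/8 − 30/6 = -1 ≈ -1.0000.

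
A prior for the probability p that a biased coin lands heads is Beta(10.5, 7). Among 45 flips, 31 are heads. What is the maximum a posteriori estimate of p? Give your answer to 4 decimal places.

Prior: Beta(10.5, 7).
Data: 31 successes in 45 trials. The binomial likelihood contributes p^31(1−p)^14, so the posterior is Beta(10.5+31, 7+14) = Beta(41.5, 21).
For Beta(a, b) with a, b > 1 the mode is (a−1)/(a+b−2) = 40.5/60.5 ≈ 0.6694.

p̂_MAP = 0.6694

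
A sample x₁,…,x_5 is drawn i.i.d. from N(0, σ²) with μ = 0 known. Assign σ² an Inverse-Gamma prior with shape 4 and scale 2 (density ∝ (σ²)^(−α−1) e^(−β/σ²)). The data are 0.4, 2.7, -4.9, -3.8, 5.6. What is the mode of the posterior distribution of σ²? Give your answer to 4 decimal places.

σ̂²_MAP = 5.4173

Sum of squared deviations about the known mean: SS = (0.4−0)² + (2.7−0)² + (-4.9−0)² + (-3.8−0)² + (5.6−0)² = 77.26.
The Normal likelihood contributes (σ²)^(−n/2) exp(−SS/(2σ²)), so the posterior is Inverse-Gamma(α + n/2, β + SS/2) = Inverse-Gamma(6.5, 40.63).
The mode of Inverse-Gamma(a, b) is b/(a+1) = 40.63/7.5 ≈ 5.4173.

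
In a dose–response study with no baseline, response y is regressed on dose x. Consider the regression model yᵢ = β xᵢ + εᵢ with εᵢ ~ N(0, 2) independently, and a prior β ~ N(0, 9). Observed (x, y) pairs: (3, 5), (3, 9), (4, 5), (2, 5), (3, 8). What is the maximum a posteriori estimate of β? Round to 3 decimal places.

β̂_MAP = 2.033

log p(β | y) = −Σ(yᵢ − βxᵢ)²/(2·2) − β²/(2·9) + const.
Setting the derivative to zero: Σxᵢ(yᵢ − βxᵢ)/2 − β/9 = 0, so β = Σxᵢyᵢ / (Σxᵢ² + σ²/τ²).
Σxᵢyᵢ = 3·5 + 3·9 + 4·5 + 2·5 + 3·8 = 96; Σxᵢ² = 47; σ²/τ² = 2/9.
β̂_MAP = 96 / (47 + 2/9) = 96/(425/9) = 864/425 ≈ 2.033.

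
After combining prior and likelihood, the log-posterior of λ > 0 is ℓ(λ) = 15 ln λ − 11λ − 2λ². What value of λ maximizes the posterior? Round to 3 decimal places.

ℓ'(λ) = 15/λ − 11 − 4λ. Setting this to zero and multiplying by λ: 4λ² + 11λ − 15 = 0.
λ = (−11 + √(11² + 4·4·15)) / (2·4) = (−11 + √361) / 8 = (−11 + 19)/8 = 1.
ℓ''(λ) = −15/λ² − 4 < 0, confirming a maximum.

λ̂_MAP = 1.000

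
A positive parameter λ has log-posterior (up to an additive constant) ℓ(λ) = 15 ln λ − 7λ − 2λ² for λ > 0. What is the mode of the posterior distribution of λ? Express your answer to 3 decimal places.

ℓ'(λ) = 15/λ − 7 − 4λ. Setting this to zero and multiplying by λ: 4λ² + 7λ − 15 = 0.
λ = (−7 + √(7² + 4·4·15)) / (2·4) = (−7 + √289) / 8 = (−7 + 17)/8 = 5/4.
ℓ''(λ) = −15/λ² − 4 < 0, confirming a maximum.

λ̂_MAP = 1.250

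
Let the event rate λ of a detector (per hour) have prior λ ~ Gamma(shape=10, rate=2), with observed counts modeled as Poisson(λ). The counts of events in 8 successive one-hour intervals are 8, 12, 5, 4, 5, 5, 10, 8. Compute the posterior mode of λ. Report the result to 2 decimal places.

λ̂_MAP = 6.60

Σxᵢ = 8+12+5+4+5+5+10+8 = 57, with n = 8.
Posterior ∝ λ^9e^(−2λ) · λ^57e^(−8λ) = λ^66e^(−10λ), i.e. Gamma(shape=67, rate=10).
The mode of a Gamma(a, b) with a ≥ 1 (shape–rate) is (a−1)/b = 66/10 ≈ 6.60.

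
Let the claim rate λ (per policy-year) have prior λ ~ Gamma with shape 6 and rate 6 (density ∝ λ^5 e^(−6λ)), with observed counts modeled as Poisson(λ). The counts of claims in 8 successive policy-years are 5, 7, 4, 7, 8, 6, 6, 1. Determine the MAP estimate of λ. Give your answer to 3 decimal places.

Σxᵢ = 5+7+4+7+8+6+6+1 = 44, with n = 8.
Posterior ∝ λ^5e^(−6λ) · λ^44e^(−8λ) = λ^49e^(−14λ), i.e. Gamma(shape=50, rate=14).
The mode of a Gamma(a, b) with a ≥ 1 (shape–rate) is (a−1)/b = 49/14 ≈ 3.500.

λ̂_MAP = 3.500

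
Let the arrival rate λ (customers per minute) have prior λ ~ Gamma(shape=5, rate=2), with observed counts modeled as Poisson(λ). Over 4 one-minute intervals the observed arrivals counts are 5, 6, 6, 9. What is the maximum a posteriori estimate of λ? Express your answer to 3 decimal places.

λ̂_MAP = 5.000

Σxᵢ = 5+6+6+9 = 26, with n = 4.
Posterior ∝ λ^4e^(−2λ) · λ^26e^(−4λ) = λ^30e^(−6λ), i.e. Gamma(shape=31, rate=6).
The mode of a Gamma(a, b) with a ≥ 1 (shape–rate) is (a−1)/b = 30/6 ≈ 5.000.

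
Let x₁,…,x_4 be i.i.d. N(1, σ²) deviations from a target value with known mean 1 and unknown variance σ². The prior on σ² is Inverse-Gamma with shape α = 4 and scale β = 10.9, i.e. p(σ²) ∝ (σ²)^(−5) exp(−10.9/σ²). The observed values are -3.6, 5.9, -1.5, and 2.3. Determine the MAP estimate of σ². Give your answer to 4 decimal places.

Sum of squared deviations about the known mean: SS = (-3.6−1)² + (5.9−1)² + (-1.5−1)² + (2.3−1)² = 53.11.
The Normal likelihood contributes (σ²)^(−n/2) exp(−SS/(2σ²)), so the posterior is Inverse-Gamma(α + n/2, β + SS/2) = Inverse-Gamma(6, 37.455).
The mode of Inverse-Gamma(a, b) is b/(a+1) = 37.455/7 ≈ 5.3507.

σ̂²_MAP = 5.3507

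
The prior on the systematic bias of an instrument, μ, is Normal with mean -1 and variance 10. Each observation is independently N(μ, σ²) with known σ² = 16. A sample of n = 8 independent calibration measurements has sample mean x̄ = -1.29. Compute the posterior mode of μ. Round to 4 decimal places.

μ̂_MAP = -1.2417

n = 8, x̄ = -1.29.
For a Normal prior and Normal likelihood with known variance, the posterior is Normal; its mode equals its mean, the precision-weighted average.
Prior precision 1/σ₀² = 1/10 = 0.1; data precision n/σ² = 8/16 = 0.5.
μ̂ = (0.1·(-1) + 0.5·(-1.29)) / (0.1 + 0.5) = (-0.745)/0.6 = -149/120 ≈ -1.2417.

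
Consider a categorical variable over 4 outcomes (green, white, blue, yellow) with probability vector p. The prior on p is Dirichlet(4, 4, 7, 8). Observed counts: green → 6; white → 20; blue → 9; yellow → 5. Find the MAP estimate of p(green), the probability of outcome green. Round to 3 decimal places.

MAP estimate of p(green) = 0.153

The posterior is Dirichlet(αᵢ + nᵢ) = Dirichlet(10, 24, 16, 13).
For a Dirichlet(a₁,…,a_K) with all aᵢ > 1, the mode has j-th component (aⱼ − 1)/(Σaᵢ − K).
Here Σaᵢ = 63 and K = 4, so p(green) = (10 − 1)/(63 − 4) = 9/59 ≈ 0.153.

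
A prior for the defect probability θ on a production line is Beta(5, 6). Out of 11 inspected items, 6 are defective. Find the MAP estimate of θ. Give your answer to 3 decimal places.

θ̂_MAP = 0.500

Prior: Beta(5, 6).
Data: 6 successes in 11 trials. The binomial likelihood contributes θ^6(1−θ)^5, so the posterior is Beta(5+6, 6+5) = Beta(11, 11).
For Beta(a, b) with a, b > 1 the mode is (a−1)/(a+b−2) = 10/20 ≈ 0.500.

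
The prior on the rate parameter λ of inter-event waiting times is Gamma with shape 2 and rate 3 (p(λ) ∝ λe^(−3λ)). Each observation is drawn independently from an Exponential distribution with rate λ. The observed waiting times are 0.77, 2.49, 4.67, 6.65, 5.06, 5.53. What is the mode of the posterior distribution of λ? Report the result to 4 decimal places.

λ̂_MAP = 0.2485

The Exponential(rate=λ) likelihood is ∝ λ^n e^(−λΣtᵢ). Here n = 6 and Σtᵢ = 0.77 + 2.49 + 4.67 + 6.65 + 5.06 + 5.53 = 25.17.
Posterior ∝ λe^(−3λ) · λ^6e^(−25.17λ) = λ^7e^(−28.17λ), i.e. Gamma(8, 28.17).
Mode = (a−1)/b = 7/28.17 ≈ 0.2485.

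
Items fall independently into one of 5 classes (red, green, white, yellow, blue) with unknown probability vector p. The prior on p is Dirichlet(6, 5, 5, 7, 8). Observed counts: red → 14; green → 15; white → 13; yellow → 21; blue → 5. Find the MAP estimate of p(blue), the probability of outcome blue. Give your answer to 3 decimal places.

The posterior is Dirichlet(αᵢ + nᵢ) = Dirichlet(20, 20, 18, 28, 13).
For a Dirichlet(a₁,…,a_K) with all aᵢ > 1, the mode has j-th component (aⱼ − 1)/(Σaᵢ − K).
Here Σaᵢ = 99 and K = 5, so p(blue) = (13 − 1)/(99 − 5) = 12/94 ≈ 0.128.

MAP estimate of p(blue) = 0.128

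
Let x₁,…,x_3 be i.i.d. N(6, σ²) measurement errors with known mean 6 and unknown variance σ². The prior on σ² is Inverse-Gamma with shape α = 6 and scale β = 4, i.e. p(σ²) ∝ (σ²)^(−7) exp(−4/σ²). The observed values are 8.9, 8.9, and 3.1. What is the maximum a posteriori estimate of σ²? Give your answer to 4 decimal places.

Sum of squared deviations about the known mean: SS = (8.9−6)² + (8.9−6)² + (3.1−6)² = 25.23.
The Normal likelihood contributes (σ²)^(−n/2) exp(−SS/(2σ²)), so the posterior is Inverse-Gamma(α + n/2, β + SS/2) = Inverse-Gamma(7.5, 16.615).
The mode of Inverse-Gamma(a, b) is b/(a+1) = 16.615/8.5 ≈ 1.9547.

σ̂²_MAP = 1.9547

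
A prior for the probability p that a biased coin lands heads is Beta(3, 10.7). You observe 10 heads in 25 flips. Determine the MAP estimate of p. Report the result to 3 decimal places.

p̂_MAP = 0.327

Prior: Beta(3, 10.7).
Data: 10 successes in 25 trials. The binomial likelihood contributes p^10(1−p)^15, so the posterior is Beta(3+10, 10.7+15) = Beta(13, 25.7).
For Beta(a, b) with a, b > 1 the mode is (a−1)/(a+b−2) = 12/36.7 ≈ 0.327.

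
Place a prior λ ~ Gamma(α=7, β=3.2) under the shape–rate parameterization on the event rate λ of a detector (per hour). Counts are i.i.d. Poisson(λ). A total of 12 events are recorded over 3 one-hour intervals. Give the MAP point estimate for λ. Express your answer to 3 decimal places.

λ̂_MAP = 2.903

Σxᵢ = 12, n = 3.
Posterior ∝ λ^6e^(−3.2λ) · λ^12e^(−3λ) = λ^18e^(−6.2λ), i.e. Gamma(shape=19, rate=6.2).
The mode of a Gamma(a, b) with a ≥ 1 (shape–rate) is (a−1)/b = 18/6.2 ≈ 2.903.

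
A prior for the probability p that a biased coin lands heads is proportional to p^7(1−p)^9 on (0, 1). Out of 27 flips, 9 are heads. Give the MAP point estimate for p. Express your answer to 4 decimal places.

The prior density ∝ p^7(1−p)^9 is the kernel of Beta(8, 10).
Data: 9 successes in 27 trials. The binomial likelihood contributes p^9(1−p)^18, so the posterior is Beta(8+9, 10+18) = Beta(17, 28).
For Beta(a, b) with a, b > 1 the mode is (a−1)/(a+b−2) = 16/43 ≈ 0.3721.

p̂_MAP = 0.3721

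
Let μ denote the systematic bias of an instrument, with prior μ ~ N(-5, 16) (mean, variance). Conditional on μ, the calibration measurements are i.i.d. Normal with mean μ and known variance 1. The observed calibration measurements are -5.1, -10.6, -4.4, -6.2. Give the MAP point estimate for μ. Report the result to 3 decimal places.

n = 4; x̄ = ((-5.1) + (-10.6) + (-4.4) + (-6.2))/4 = -26.3/4 = -6.575.
For a Normal prior and Normal likelihood with known variance, the posterior is Normal; its mode equals its mean, the precision-weighted average.
Prior precision 1/σ₀² = 1/16 = 0.0625; data precision n/σ² = 4/1 = 4.
μ̂ = (0.0625·(-5) + 4·(-6.575)) / (0.0625 + 4) = (-26.6125)/4.0625 = -2129/325 ≈ -6.551.

μ̂_MAP = -6.551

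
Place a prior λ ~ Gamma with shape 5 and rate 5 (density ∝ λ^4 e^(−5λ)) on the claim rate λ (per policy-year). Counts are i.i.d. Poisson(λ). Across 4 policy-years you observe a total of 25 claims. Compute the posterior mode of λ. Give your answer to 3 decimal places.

Σxᵢ = 25, n = 4.
Posterior ∝ λ^4e^(−5λ) · λ^25e^(−4λ) = λ^29e^(−9λ), i.e. Gamma(shape=30, rate=9).
The mode of a Gamma(a, b) with a ≥ 1 (shape–rate) is (a−1)/b = 29/9 ≈ 3.222.

λ̂_MAP = 3.222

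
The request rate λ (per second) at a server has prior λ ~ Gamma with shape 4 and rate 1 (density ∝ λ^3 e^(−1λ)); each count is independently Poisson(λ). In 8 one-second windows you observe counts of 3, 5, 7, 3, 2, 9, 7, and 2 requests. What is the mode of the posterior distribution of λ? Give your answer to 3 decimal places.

λ̂_MAP = 4.556

Σxᵢ = 3+5+7+3+2+9+7+2 = 38, with n = 8.
Posterior ∝ λ^3e^(−1λ) · λ^38e^(−8λ) = λ^41e^(−9λ), i.e. Gamma(shape=42, rate=9).
The mode of a Gamma(a, b) with a ≥ 1 (shape–rate) is (a−1)/b = 41/9 ≈ 4.556.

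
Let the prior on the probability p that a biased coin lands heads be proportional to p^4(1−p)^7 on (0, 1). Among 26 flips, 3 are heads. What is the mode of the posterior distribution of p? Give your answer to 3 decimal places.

The prior density ∝ p^4(1−p)^7 is the kernel of Beta(5, 8).
Data: 3 successes in 26 trials. The binomial likelihood contributes p^3(1−p)^23, so the posterior is Beta(5+3, 8+23) = Beta(8, 31).
For Beta(a, b) with a, b > 1 the mode is (a−1)/(a+b−2) = 7/37 ≈ 0.189.

p̂_MAP = 0.189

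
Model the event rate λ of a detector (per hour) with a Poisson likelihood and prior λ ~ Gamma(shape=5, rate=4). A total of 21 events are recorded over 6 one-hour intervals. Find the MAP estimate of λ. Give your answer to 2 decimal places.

Σxᵢ = 21, n = 6.
Posterior ∝ λ^4e^(−4λ) · λ^21e^(−6λ) = λ^25e^(−10λ), i.e. Gamma(shape=26, rate=10).
The mode of a Gamma(a, b) with a ≥ 1 (shape–rate) is (a−1)/b = 25/10 ≈ 2.50.

λ̂_MAP = 2.50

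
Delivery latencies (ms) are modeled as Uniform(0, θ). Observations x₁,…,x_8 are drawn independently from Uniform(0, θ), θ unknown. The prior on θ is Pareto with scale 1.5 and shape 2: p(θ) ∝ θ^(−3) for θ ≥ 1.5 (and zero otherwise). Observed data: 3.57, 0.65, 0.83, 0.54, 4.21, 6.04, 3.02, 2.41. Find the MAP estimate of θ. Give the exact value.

The Uniform(0, θ) likelihood is θ^(−n) for θ ≥ max(xᵢ), zero otherwise. Here max(xᵢ) = 6.04.
Posterior ∝ θ^(−3) · θ^(−8) = θ^(−11) on θ ≥ max(1.5, 6.04) = 6.04.
This density is strictly decreasing in θ, so the posterior mode lies at the lower boundary of the support.

θ̂_MAP = 6.04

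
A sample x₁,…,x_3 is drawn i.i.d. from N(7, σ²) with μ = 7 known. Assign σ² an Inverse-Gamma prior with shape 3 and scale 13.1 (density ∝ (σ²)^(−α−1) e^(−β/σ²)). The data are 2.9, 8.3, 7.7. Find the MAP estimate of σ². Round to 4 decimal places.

Sum of squared deviations about the known mean: SS = (2.9−7)² + (8.3−7)² + (7.7−7)² = 18.99.
The Normal likelihood contributes (σ²)^(−n/2) exp(−SS/(2σ²)), so the posterior is Inverse-Gamma(α + n/2, β + SS/2) = Inverse-Gamma(4.5, 22.595).
The mode of Inverse-Gamma(a, b) is b/(a+1) = 22.595/5.5 ≈ 4.1082.

σ̂²_MAP = 4.1082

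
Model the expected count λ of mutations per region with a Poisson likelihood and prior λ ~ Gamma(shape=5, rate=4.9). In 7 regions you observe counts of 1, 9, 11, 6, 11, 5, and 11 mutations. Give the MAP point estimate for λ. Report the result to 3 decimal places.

λ̂_MAP = 4.874

Σxᵢ = 1+9+11+6+11+5+11 = 54, with n = 7.
Posterior ∝ λ^4e^(−4.9λ) · λ^54e^(−7λ) = λ^58e^(−11.9λ), i.e. Gamma(shape=59, rate=11.9).
The mode of a Gamma(a, b) with a ≥ 1 (shape–rate) is (a−1)/b = 58/11.9 ≈ 4.874.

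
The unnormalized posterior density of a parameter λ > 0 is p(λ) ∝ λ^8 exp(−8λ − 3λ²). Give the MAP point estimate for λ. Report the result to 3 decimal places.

λ̂_MAP = 0.667

ℓ'(λ) = 8/λ − 8 − 6λ. Setting this to zero and multiplying by λ: 6λ² + 8λ − 8 = 0.
λ = (−8 + √(8² + 4·6·8)) / (2·6) = (−8 + √256) / 12 = (−8 + 16)/12 = 2/3.
ℓ''(λ) = −8/λ² − 6 < 0, confirming a maximum.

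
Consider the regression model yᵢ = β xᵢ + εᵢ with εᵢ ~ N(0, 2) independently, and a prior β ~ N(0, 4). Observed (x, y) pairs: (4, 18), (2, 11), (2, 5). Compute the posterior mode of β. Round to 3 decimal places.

log p(β | y) = −Σ(yᵢ − βxᵢ)²/(2·2) − β²/(2·4) + const.
Setting the derivative to zero: Σxᵢ(yᵢ − βxᵢ)/2 − β/4 = 0, so β = Σxᵢyᵢ / (Σxᵢ² + σ²/τ²).
Σxᵢyᵢ = 4·18 + 2·11 + 2·5 = 104; Σxᵢ² = 24; σ²/τ² = 0.5.
β̂_MAP = 104 / (24 + 0.5) = 104/24.5 ≈ 4.245.

β̂_MAP = 4.245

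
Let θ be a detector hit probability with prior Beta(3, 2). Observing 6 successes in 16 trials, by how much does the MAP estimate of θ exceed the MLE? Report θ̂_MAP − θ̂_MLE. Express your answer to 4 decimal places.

Posterior is Beta(9, 12); MAP = (9−1)/(21−2) = 8/19 ≈ 0.42105.
MLE ignores the prior: θ̂_MLE = k/n = 6/16 ≈ 0.37500.
Difference = 8/19 − 6/16 = 7/152 ≈ 0.0461.

MAP − MLE = 0.0461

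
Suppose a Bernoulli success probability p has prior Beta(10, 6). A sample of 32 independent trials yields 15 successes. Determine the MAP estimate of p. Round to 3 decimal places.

p̂_MAP = 0.522

Prior: Beta(10, 6).
Data: 15 successes in 32 trials. The binomial likelihood contributes p^15(1−p)^17, so the posterior is Beta(10+15, 6+17) = Beta(25, 23).
For Beta(a, b) with a, b > 1 the mode is (a−1)/(a+b−2) = 24/46 ≈ 0.522.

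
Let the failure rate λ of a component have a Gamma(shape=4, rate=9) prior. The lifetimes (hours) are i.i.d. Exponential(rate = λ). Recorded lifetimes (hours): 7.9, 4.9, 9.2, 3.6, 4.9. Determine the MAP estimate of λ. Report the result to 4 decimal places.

λ̂_MAP = 0.2025

The Exponential(rate=λ) likelihood is ∝ λ^n e^(−λΣtᵢ). Here n = 5 and Σtᵢ = 7.9 + 4.9 + 9.2 + 3.6 + 4.9 = 30.5.
Posterior ∝ λ^3e^(−9λ) · λ^5e^(−30.5λ) = λ^8e^(−39.5λ), i.e. Gamma(9, 39.5).
Mode = (a−1)/b = 8/39.5 ≈ 0.2025.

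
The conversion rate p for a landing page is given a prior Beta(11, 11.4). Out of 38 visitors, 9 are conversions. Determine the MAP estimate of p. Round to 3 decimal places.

Prior: Beta(11, 11.4).
Data: 9 successes in 38 trials. The binomial likelihood contributes p^9(1−p)^29, so the posterior is Beta(11+9, 11.4+29) = Beta(20, 40.4).
For Beta(a, b) with a, b > 1 the mode is (a−1)/(a+b−2) = 19/58.4 ≈ 0.325.

p̂_MAP = 0.325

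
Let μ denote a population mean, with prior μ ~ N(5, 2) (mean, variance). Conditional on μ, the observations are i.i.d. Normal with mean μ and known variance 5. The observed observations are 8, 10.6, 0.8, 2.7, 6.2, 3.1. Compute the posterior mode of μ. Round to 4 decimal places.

μ̂_MAP = 5.1647

n = 6; x̄ = (8 + 10.6 + 0.8 + 2.7 + 6.2 + 3.1)/6 = 31.4/6 = 157/30 ≈ 5.2333.
For a Normal prior and Normal likelihood with known variance, the posterior is Normal; its mode equals its mean, the precision-weighted average.
Prior precision 1/σ₀² = 1/2 = 0.5; data precision n/σ² = 6/5 = 1.2.
μ̂ = (0.5·5 + 1.2·(157/30)) / (0.5 + 1.2) = 8.78/1.7 = 439/85 ≈ 5.1647.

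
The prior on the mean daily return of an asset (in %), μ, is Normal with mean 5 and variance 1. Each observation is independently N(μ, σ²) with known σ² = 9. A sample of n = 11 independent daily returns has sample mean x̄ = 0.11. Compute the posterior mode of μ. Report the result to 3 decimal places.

n = 11, x̄ = 0.11.
For a Normal prior and Normal likelihood with known variance, the posterior is Normal; its mode equals its mean, the precision-weighted average.
Prior precision 1/σ₀² = 1/1 = 1; data precision n/σ² = 11/9.
μ̂ = (1·5 + (11/9)·0.11) / (1 + 11/9) = (4621/900)/(20/9) = 2.3105 ≈ 2.311.

μ̂_MAP = 2.311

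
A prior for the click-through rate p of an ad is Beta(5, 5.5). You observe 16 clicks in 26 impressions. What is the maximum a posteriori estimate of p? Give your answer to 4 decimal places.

p̂_MAP = 0.5797

Prior: Beta(5, 5.5).
Data: 16 successes in 26 trials. The binomial likelihood contributes p^16(1−p)^10, so the posterior is Beta(5+16, 5.5+10) = Beta(21, 15.5).
For Beta(a, b) with a, b > 1 the mode is (a−1)/(a+b−2) = 20/34.5 ≈ 0.5797.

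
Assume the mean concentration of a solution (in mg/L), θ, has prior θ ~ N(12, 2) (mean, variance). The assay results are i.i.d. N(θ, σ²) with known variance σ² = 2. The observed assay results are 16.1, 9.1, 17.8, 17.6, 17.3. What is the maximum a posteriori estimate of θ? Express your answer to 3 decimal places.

n = 5; x̄ = (16.1 + 9.1 + 17.8 + 17.6 + 17.3)/5 = 77.9/5 = 15.58.
For a Normal prior and Normal likelihood with known variance, the posterior is Normal; its mode equals its mean, the precision-weighted average.
Prior precision 1/σ₀² = 1/2 = 0.5; data precision n/σ² = 5/2 = 2.5.
θ̂ = (0.5·12 + 2.5·15.58) / (0.5 + 2.5) = 44.95/3 = 899/60 ≈ 14.983.

θ̂_MAP = 14.983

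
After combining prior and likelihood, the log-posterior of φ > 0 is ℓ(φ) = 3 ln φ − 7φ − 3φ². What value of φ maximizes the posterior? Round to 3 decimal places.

φ̂_MAP = 0.333

ℓ'(φ) = 3/φ − 7 − 6φ. Setting this to zero and multiplying by φ: 6φ² + 7φ − 3 = 0.
φ = (−7 + √(7² + 4·6·3)) / (2·6) = (−7 + √121) / 12 = (−7 + 11)/12 = 1/3.
ℓ''(φ) = −3/φ² − 6 < 0, confirming a maximum.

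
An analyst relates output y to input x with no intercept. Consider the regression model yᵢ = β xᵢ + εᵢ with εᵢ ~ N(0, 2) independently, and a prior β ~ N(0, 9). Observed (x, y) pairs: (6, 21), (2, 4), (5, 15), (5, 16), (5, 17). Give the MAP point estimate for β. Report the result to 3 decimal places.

β̂_MAP = 3.246

log p(β | y) = −Σ(yᵢ − βxᵢ)²/(2·2) − β²/(2·9) + const.
Setting the derivative to zero: Σxᵢ(yᵢ − βxᵢ)/2 − β/9 = 0, so β = Σxᵢyᵢ / (Σxᵢ² + σ²/τ²).
Σxᵢyᵢ = 6·21 + 2·4 + 5·15 + 5·16 + 5·17 = 374; Σxᵢ² = 115; σ²/τ² = 2/9.
β̂_MAP = 374 / (115 + 2/9) = 374/(1037/9) = 198/61 ≈ 3.246.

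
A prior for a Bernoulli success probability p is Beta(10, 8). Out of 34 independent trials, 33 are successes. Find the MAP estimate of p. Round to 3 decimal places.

p̂_MAP = 0.840

Prior: Beta(10, 8).
Data: 33 successes in 34 trials. The binomial likelihood contributes p^33(1−p)^1, so the posterior is Beta(10+33, 8+1) = Beta(43, 9).
For Beta(a, b) with a, b > 1 the mode is (a−1)/(a+b−2) = 42/50 ≈ 0.840.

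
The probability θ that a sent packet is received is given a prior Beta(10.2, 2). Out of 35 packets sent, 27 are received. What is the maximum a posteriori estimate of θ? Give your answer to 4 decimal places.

θ̂_MAP = 0.8009

Prior: Beta(10.2, 2).
Data: 27 successes in 35 trials. The binomial likelihood contributes θ^27(1−θ)^8, so the posterior is Beta(10.2+27, 2+8) = Beta(37.2, 10).
For Beta(a, b) with a, b > 1 the mode is (a−1)/(a+b−2) = 36.2/45.2 ≈ 0.8009.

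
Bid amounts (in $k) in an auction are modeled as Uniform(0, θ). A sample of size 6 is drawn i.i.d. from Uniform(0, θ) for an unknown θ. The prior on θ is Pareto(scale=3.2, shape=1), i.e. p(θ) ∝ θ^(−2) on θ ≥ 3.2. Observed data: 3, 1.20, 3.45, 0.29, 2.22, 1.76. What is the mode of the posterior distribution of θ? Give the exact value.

The Uniform(0, θ) likelihood is θ^(−n) for θ ≥ max(xᵢ), zero otherwise. Here max(xᵢ) = 3.45.
Posterior ∝ θ^(−2) · θ^(−6) = θ^(−8) on θ ≥ max(3.2, 3.45) = 3.45.
This density is strictly decreasing in θ, so the posterior mode lies at the lower boundary of the support.

θ̂_MAP = 3.45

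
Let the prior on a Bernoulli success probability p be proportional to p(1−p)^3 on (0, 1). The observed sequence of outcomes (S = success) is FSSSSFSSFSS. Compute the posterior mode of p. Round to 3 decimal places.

The prior density ∝ p(1−p)^3 is the kernel of Beta(2, 4).
Data: 8 successes in 11 trials (from the sequence). The binomial likelihood contributes p^8(1−p)^3, so the posterior is Beta(2+8, 4+3) = Beta(10, 7).
For Beta(a, b) with a, b > 1 the mode is (a−1)/(a+b−2) = 9/15 ≈ 0.600.

p̂_MAP = 0.600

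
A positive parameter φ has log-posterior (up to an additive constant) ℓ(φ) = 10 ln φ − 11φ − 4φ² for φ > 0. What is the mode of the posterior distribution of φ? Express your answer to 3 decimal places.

φ̂_MAP = 0.625

ℓ'(φ) = 10/φ − 11 − 8φ. Setting this to zero and multiplying by φ: 8φ² + 11φ − 10 = 0.
φ = (−11 + √(11² + 4·8·10)) / (2·8) = (−11 + √441) / 16 = (−11 + 21)/16 = 5/8.
ℓ''(φ) = −10/φ² − 8 < 0, confirming a maximum.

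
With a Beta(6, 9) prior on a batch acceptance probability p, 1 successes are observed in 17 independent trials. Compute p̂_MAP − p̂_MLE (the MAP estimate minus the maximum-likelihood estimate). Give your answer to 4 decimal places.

MAP − MLE = 0.1412

Posterior is Beta(7, 25); MAP = (7−1)/(32−2) = 6/30 ≈ 0.20000.
MLE ignores the prior: p̂_MLE = k/n = 1/17 ≈ 0.05882.
Difference = 6/30 − 1/17 = 12/85 ≈ 0.1412.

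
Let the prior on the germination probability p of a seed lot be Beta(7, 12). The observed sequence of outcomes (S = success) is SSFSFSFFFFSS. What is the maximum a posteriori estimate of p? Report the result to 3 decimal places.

p̂_MAP = 0.414

Prior: Beta(7, 12).
Data: 6 successes in 12 trials (from the sequence). The binomial likelihood contributes p^6(1−p)^6, so the posterior is Beta(7+6, 12+6) = Beta(13, 18).
For Beta(a, b) with a, b > 1 the mode is (a−1)/(a+b−2) = 12/29 ≈ 0.414.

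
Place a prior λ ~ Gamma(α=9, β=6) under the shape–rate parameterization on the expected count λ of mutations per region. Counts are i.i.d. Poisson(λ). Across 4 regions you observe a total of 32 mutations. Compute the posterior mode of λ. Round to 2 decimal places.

λ̂_MAP = 4.00

Σxᵢ = 32, n = 4.
Posterior ∝ λ^8e^(−6λ) · λ^32e^(−4λ) = λ^40e^(−10λ), i.e. Gamma(shape=41, rate=10).
The mode of a Gamma(a, b) with a ≥ 1 (shape–rate) is (a−1)/b = 40/10 ≈ 4.00.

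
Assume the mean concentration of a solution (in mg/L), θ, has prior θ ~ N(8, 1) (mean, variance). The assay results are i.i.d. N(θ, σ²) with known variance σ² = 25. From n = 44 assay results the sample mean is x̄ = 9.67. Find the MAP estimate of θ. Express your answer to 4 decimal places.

θ̂_MAP = 9.0649

n = 44, x̄ = 9.67.
For a Normal prior and Normal likelihood with known variance, the posterior is Normal; its mode equals its mean, the precision-weighted average.
Prior precision 1/σ₀² = 1/1 = 1; data precision n/σ² = 44/25 = 1.76.
θ̂ = (1·8 + 1.76·9.67) / (1 + 1.76) = 25.0192/2.76 = 15637/1725 ≈ 9.0649.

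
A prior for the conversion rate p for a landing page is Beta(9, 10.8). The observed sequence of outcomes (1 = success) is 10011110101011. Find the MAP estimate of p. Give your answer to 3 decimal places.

p̂_MAP = 0.535

Prior: Beta(9, 10.8).
Data: 9 successes in 14 trials (from the sequence). The binomial likelihood contributes p^9(1−p)^5, so the posterior is Beta(9+9, 10.8+5) = Beta(18, 15.8).
For Beta(a, b) with a, b > 1 the mode is (a−1)/(a+b−2) = 17/31.8 ≈ 0.535.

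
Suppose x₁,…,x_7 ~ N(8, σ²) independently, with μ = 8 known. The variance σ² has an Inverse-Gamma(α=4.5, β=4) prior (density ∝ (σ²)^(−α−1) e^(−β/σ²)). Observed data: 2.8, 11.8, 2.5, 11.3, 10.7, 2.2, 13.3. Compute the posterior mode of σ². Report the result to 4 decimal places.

σ̂²_MAP = 8.8689

Sum of squared deviations about the known mean: SS = (2.8−8)² + (11.8−8)² + (2.5−8)² + (11.3−8)² + (10.7−8)² + (2.2−8)² + (13.3−8)² = 151.64.
The Normal likelihood contributes (σ²)^(−n/2) exp(−SS/(2σ²)), so the posterior is Inverse-Gamma(α + n/2, β + SS/2) = Inverse-Gamma(8, 79.82).
The mode of Inverse-Gamma(a, b) is b/(a+1) = 79.82/9 ≈ 8.8689.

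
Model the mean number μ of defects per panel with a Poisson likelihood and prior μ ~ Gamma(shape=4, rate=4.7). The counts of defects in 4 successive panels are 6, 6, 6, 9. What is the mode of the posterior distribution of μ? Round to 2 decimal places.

μ̂_MAP = 3.45

Σxᵢ = 6+6+6+9 = 27, with n = 4.
Posterior ∝ μ^3e^(−4.7μ) · μ^27e^(−4μ) = μ^30e^(−8.7μ), i.e. Gamma(shape=31, rate=8.7).
The mode of a Gamma(a, b) with a ≥ 1 (shape–rate) is (a−1)/b = 30/8.7 ≈ 3.45.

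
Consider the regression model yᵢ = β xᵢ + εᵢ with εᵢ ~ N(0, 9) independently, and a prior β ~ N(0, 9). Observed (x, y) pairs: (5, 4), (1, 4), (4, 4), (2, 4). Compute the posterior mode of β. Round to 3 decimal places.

log p(β | y) = −Σ(yᵢ − βxᵢ)²/(2·9) − β²/(2·9) + const.
Setting the derivative to zero: Σxᵢ(yᵢ − βxᵢ)/9 − β/9 = 0, so β = Σxᵢyᵢ / (Σxᵢ² + σ²/τ²).
Σxᵢyᵢ = 5·4 + 1·4 + 4·4 + 2·4 = 48; Σxᵢ² = 46; σ²/τ² = 1.
β̂_MAP = 48 / (46 + 1) = 48/47 ≈ 1.021.

β̂_MAP = 1.021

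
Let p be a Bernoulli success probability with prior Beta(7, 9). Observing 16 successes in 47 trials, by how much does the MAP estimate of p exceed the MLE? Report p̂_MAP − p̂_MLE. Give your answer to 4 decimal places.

Posterior is Beta(23, 40); MAP = (23−1)/(63−2) = 22/61 ≈ 0.36066.
MLE ignores the prior: p̂_MLE = k/n = 16/47 ≈ 0.34043.
Difference = 22/61 − 16/47 = 58/2867 ≈ 0.0202.

MAP − MLE = 0.0202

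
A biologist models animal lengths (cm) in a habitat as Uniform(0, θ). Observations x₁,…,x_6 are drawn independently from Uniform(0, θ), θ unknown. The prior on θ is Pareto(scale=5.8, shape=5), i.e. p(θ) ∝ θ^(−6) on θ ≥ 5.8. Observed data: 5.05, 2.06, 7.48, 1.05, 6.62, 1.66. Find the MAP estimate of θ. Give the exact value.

The Uniform(0, θ) likelihood is θ^(−n) for θ ≥ max(xᵢ), zero otherwise. Here max(xᵢ) = 7.48.
Posterior ∝ θ^(−6) · θ^(−6) = θ^(−12) on θ ≥ max(5.8, 7.48) = 7.48.
This density is strictly decreasing in θ, so the posterior mode lies at the lower boundary of the support.

θ̂_MAP = 7.48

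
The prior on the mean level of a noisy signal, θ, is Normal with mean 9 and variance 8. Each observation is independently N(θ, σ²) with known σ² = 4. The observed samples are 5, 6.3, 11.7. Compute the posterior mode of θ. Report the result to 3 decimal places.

θ̂_MAP = 7.857

n = 3; x̄ = (5 + 6.3 + 11.7)/3 = 23/3 = 23/3 ≈ 7.6667.
For a Normal prior and Normal likelihood with known variance, the posterior is Normal; its mode equals its mean, the precision-weighted average.
Prior precision 1/σ₀² = 1/8 = 0.125; data precision n/σ² = 3/4 = 0.75.
θ̂ = (0.125·9 + 0.75·(23/3)) / (0.125 + 0.75) = 6.875/0.875 = 55/7 ≈ 7.857.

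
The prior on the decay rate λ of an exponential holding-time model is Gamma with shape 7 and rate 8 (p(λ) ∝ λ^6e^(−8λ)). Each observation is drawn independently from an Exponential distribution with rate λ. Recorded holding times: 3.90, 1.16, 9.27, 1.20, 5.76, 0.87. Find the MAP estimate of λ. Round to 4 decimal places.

λ̂_MAP = 0.3979

The Exponential(rate=λ) likelihood is ∝ λ^n e^(−λΣtᵢ). Here n = 6 and Σtᵢ = 3.90 + 1.16 + 9.27 + 1.20 + 5.76 + 0.87 = 22.16.
Posterior ∝ λ^6e^(−8λ) · λ^6e^(−22.16λ) = λ^12e^(−30.16λ), i.e. Gamma(13, 30.16).
Mode = (a−1)/b = 12/30.16 ≈ 0.3979.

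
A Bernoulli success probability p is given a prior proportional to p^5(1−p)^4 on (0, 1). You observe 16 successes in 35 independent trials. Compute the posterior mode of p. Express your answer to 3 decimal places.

The prior density ∝ p^5(1−p)^4 is the kernel of Beta(6, 5).
Data: 16 successes in 35 trials. The binomial likelihood contributes p^16(1−p)^19, so the posterior is Beta(6+16, 5+19) = Beta(22, 24).
For Beta(a, b) with a, b > 1 the mode is (a−1)/(a+b−2) = 21/44 ≈ 0.477.

p̂_MAP = 0.477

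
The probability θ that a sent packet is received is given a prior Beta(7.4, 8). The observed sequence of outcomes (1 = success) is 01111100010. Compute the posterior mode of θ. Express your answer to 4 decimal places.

θ̂_MAP = 0.5082

Prior: Beta(7.4, 8).
Data: 6 successes in 11 trials (from the sequence). The binomial likelihood contributes θ^6(1−θ)^5, so the posterior is Beta(7.4+6, 8+5) = Beta(13.4, 13).
For Beta(a, b) with a, b > 1 the mode is (a−1)/(a+b−2) = 12.4/24.4 ≈ 0.5082.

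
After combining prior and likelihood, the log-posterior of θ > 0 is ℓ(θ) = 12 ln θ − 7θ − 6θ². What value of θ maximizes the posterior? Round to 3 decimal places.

θ̂_MAP = 0.750

ℓ'(θ) = 12/θ − 7 − 12θ. Setting this to zero and multiplying by θ: 12θ² + 7θ − 12 = 0.
θ = (−7 + √(7² + 4·12·12)) / (2·12) = (−7 + √625) / 24 = (−7 + 25)/24 = 3/4.
ℓ''(θ) = −12/θ² − 12 < 0, confirming a maximum.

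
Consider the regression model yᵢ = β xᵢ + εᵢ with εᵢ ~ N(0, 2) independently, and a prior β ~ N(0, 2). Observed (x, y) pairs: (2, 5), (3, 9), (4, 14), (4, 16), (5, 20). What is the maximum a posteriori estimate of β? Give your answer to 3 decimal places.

log p(β | y) = −Σ(yᵢ − βxᵢ)²/(2·2) − β²/(2·2) + const.
Setting the derivative to zero: Σxᵢ(yᵢ − βxᵢ)/2 − β/2 = 0, so β = Σxᵢyᵢ / (Σxᵢ² + σ²/τ²).
Σxᵢyᵢ = 2·5 + 3·9 + 4·14 + 4·16 + 5·20 = 257; Σxᵢ² = 70; σ²/τ² = 1.
β̂_MAP = 257 / (70 + 1) = 257/71 ≈ 3.620.

β̂_MAP = 3.620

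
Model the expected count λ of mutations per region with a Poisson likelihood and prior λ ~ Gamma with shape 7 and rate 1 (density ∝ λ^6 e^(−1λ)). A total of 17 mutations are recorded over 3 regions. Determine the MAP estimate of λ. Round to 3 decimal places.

λ̂_MAP = 5.750

Σxᵢ = 17, n = 3.
Posterior ∝ λ^6e^(−1λ) · λ^17e^(−3λ) = λ^23e^(−4λ), i.e. Gamma(shape=24, rate=4).
The mode of a Gamma(a, b) with a ≥ 1 (shape–rate) is (a−1)/b = 23/4 ≈ 5.750.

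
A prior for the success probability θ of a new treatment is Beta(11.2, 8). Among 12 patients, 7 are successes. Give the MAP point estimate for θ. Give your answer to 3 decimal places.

θ̂_MAP = 0.589

Prior: Beta(11.2, 8).
Data: 7 successes in 12 trials. The binomial likelihood contributes θ^7(1−θ)^5, so the posterior is Beta(11.2+7, 8+5) = Beta(18.2, 13).
For Beta(a, b) with a, b > 1 the mode is (a−1)/(a+b−2) = 17.2/29.2 ≈ 0.589.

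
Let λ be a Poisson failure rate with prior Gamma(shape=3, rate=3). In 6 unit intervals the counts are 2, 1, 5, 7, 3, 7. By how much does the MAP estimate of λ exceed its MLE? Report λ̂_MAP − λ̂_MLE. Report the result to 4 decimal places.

MAP − MLE = -1.1667

Σxᵢ = 25. Posterior is Gamma(28, 9); MAP = (28−1)/9 = 27/9 ≈ 3.00000.
MLE = x̄ = 25/6 ≈ 4.16667.
Difference = 27/9 − 25/6 = -7/6 ≈ -1.1667.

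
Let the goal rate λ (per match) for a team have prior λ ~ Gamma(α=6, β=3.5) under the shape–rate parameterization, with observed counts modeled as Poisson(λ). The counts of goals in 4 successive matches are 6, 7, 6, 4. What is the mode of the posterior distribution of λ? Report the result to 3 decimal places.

λ̂_MAP = 3.733

Σxᵢ = 6+7+6+4 = 23, with n = 4.
Posterior ∝ λ^5e^(−3.5λ) · λ^23e^(−4λ) = λ^28e^(−7.5λ), i.e. Gamma(shape=29, rate=7.5).
The mode of a Gamma(a, b) with a ≥ 1 (shape–rate) is (a−1)/b = 28/7.5 ≈ 3.733.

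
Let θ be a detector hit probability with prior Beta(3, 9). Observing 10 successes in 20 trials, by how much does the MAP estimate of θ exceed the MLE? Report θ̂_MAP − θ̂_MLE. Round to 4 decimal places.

MAP − MLE = -0.1000

Posterior is Beta(13, 19); MAP = (13−1)/(32−2) = 12/30 ≈ 0.40000.
MLE ignores the prior: θ̂_MLE = k/n = 10/20 ≈ 0.50000.
Difference = 12/30 − 10/20 = -1/10 ≈ -0.1000.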